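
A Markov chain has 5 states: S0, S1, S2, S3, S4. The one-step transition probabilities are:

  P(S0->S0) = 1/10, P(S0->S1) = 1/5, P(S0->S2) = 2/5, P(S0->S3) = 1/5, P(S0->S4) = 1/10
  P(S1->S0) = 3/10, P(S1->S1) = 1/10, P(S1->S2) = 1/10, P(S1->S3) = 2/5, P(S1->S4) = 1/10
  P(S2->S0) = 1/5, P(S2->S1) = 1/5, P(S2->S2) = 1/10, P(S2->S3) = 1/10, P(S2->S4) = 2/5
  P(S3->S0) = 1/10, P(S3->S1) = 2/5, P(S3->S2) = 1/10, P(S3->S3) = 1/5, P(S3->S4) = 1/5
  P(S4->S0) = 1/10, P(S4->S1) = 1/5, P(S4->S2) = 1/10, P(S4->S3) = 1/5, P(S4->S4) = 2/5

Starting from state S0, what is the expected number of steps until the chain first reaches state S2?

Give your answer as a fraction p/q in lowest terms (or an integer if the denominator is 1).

Answer: 3710/761

Derivation:
Let h_i = expected steps to first reach S2 from state i.
Boundary: h_S2 = 0.
First-step equations for the other states:
  h_S0 = 1 + 1/10*h_S0 + 1/5*h_S1 + 2/5*h_S2 + 1/5*h_S3 + 1/10*h_S4
  h_S1 = 1 + 3/10*h_S0 + 1/10*h_S1 + 1/10*h_S2 + 2/5*h_S3 + 1/10*h_S4
  h_S3 = 1 + 1/10*h_S0 + 2/5*h_S1 + 1/10*h_S2 + 1/5*h_S3 + 1/5*h_S4
  h_S4 = 1 + 1/10*h_S0 + 1/5*h_S1 + 1/10*h_S2 + 1/5*h_S3 + 2/5*h_S4

Substituting h_S2 = 0 and rearranging gives the linear system (I - Q) h = 1:
  [9/10, -1/5, -1/5, -1/10] . (h_S0, h_S1, h_S3, h_S4) = 1
  [-3/10, 9/10, -2/5, -1/10] . (h_S0, h_S1, h_S3, h_S4) = 1
  [-1/10, -2/5, 4/5, -1/5] . (h_S0, h_S1, h_S3, h_S4) = 1
  [-1/10, -1/5, -1/5, 3/5] . (h_S0, h_S1, h_S3, h_S4) = 1

Solving yields:
  h_S0 = 3710/761
  h_S1 = 5000/761
  h_S3 = 5240/761
  h_S4 = 5300/761

Starting state is S0, so the expected hitting time is h_S0 = 3710/761.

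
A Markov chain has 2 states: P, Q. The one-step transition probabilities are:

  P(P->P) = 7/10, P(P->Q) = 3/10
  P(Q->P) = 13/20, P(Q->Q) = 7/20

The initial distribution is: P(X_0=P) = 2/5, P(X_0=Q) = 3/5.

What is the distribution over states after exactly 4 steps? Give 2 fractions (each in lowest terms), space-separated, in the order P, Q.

Answer: 547367/800000 252633/800000

Derivation:
Propagating the distribution step by step (d_{t+1} = d_t * P):
d_0 = (P=2/5, Q=3/5)
  d_1[P] = 2/5*7/10 + 3/5*13/20 = 67/100
  d_1[Q] = 2/5*3/10 + 3/5*7/20 = 33/100
d_1 = (P=67/100, Q=33/100)
  d_2[P] = 67/100*7/10 + 33/100*13/20 = 1367/2000
  d_2[Q] = 67/100*3/10 + 33/100*7/20 = 633/2000
d_2 = (P=1367/2000, Q=633/2000)
  d_3[P] = 1367/2000*7/10 + 633/2000*13/20 = 27367/40000
  d_3[Q] = 1367/2000*3/10 + 633/2000*7/20 = 12633/40000
d_3 = (P=27367/40000, Q=12633/40000)
  d_4[P] = 27367/40000*7/10 + 12633/40000*13/20 = 547367/800000
  d_4[Q] = 27367/40000*3/10 + 12633/40000*7/20 = 252633/800000
d_4 = (P=547367/800000, Q=252633/800000)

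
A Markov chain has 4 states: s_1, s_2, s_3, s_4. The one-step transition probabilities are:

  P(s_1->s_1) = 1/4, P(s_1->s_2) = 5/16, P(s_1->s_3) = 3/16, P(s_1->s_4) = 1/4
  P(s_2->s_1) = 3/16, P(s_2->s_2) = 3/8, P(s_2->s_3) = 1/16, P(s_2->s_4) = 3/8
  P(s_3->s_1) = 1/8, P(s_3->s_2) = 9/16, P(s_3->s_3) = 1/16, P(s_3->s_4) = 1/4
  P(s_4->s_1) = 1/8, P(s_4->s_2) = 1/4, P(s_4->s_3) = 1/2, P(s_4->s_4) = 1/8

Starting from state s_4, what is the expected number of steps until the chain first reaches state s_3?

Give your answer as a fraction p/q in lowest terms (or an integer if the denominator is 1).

Let h_i = expected steps to first reach s_3 from state i.
Boundary: h_s_3 = 0.
First-step equations for the other states:
  h_s_1 = 1 + 1/4*h_s_1 + 5/16*h_s_2 + 3/16*h_s_3 + 1/4*h_s_4
  h_s_2 = 1 + 3/16*h_s_1 + 3/8*h_s_2 + 1/16*h_s_3 + 3/8*h_s_4
  h_s_4 = 1 + 1/8*h_s_1 + 1/4*h_s_2 + 1/2*h_s_3 + 1/8*h_s_4

Substituting h_s_3 = 0 and rearranging gives the linear system (I - Q) h = 1:
  [3/4, -5/16, -1/4] . (h_s_1, h_s_2, h_s_4) = 1
  [-3/16, 5/8, -3/8] . (h_s_1, h_s_2, h_s_4) = 1
  [-1/8, -1/4, 7/8] . (h_s_1, h_s_2, h_s_4) = 1

Solving yields:
  h_s_1 = 2176/497
  h_s_2 = 2384/497
  h_s_4 = 1560/497

Starting state is s_4, so the expected hitting time is h_s_4 = 1560/497.

Answer: 1560/497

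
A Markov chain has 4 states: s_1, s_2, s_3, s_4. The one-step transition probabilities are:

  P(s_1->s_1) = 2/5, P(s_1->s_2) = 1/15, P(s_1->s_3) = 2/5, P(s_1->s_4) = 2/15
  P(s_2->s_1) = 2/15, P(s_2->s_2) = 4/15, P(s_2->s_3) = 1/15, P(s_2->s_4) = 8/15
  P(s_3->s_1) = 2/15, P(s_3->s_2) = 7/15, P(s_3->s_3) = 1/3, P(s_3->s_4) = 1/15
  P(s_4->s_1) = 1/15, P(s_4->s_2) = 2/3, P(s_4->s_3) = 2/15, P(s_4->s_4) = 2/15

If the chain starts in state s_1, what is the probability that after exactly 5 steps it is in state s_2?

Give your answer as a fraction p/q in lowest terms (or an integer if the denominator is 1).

Answer: 95117/253125

Derivation:
Computing P^5 by repeated multiplication:
P^1 =
  s_1: [2/5, 1/15, 2/5, 2/15]
  s_2: [2/15, 4/15, 1/15, 8/15]
  s_3: [2/15, 7/15, 1/3, 1/15]
  s_4: [1/15, 2/3, 2/15, 2/15]
P^2 =
  s_1: [52/225, 8/25, 71/225, 2/15]
  s_2: [2/15, 7/15, 37/225, 53/225]
  s_3: [37/225, 1/3, 46/225, 67/225]
  s_4: [32/225, 1/3, 2/15, 88/225]
P^3 =
  s_1: [628/3375, 379/1125, 799/3375, 811/3375]
  s_2: [517/3375, 413/1125, 64/375, 1043/3375]
  s_3: [59/375, 443/1125, 661/3375, 854/3375]
  s_4: [98/675, 158/375, 593/3375, 58/225]
P^4 =
  s_1: [313/1875, 6293/16875, 10522/50625, 12773/50625]
  s_2: [311/2025, 443/1125, 9307/50625, 168/625]
  s_3: [1604/10125, 6338/16875, 3176/16875, 14063/50625]
  s_4: [1568/10125, 6343/16875, 9067/50625, 14689/50625]
P^5 =
  s_1: [122281/759375, 95117/253125, 49247/253125, 204002/759375]
  s_2: [118742/759375, 96248/253125, 140336/759375, 211553/759375]
  s_3: [119267/759375, 32378/84375, 5716/30375, 68602/253125]
  s_4: [39307/253125, 19621/50625, 140782/759375, 206357/759375]

(P^5)[s_1 -> s_2] = 95117/253125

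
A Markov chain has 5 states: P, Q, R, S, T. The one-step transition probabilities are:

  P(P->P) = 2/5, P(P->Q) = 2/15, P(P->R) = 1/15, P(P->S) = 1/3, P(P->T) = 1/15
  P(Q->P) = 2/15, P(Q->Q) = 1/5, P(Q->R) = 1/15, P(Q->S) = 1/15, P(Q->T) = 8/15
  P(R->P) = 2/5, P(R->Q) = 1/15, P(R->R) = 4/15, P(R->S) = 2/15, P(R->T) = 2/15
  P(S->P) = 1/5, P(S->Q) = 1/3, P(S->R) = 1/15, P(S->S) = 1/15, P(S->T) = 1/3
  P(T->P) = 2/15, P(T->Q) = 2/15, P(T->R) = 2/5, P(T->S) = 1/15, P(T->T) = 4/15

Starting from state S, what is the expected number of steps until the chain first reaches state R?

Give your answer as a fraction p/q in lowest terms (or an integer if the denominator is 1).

Let h_i = expected steps to first reach R from state i.
Boundary: h_R = 0.
First-step equations for the other states:
  h_P = 1 + 2/5*h_P + 2/15*h_Q + 1/15*h_R + 1/3*h_S + 1/15*h_T
  h_Q = 1 + 2/15*h_P + 1/5*h_Q + 1/15*h_R + 1/15*h_S + 8/15*h_T
  h_S = 1 + 1/5*h_P + 1/3*h_Q + 1/15*h_R + 1/15*h_S + 1/3*h_T
  h_T = 1 + 2/15*h_P + 2/15*h_Q + 2/5*h_R + 1/15*h_S + 4/15*h_T

Substituting h_R = 0 and rearranging gives the linear system (I - Q) h = 1:
  [3/5, -2/15, -1/3, -1/15] . (h_P, h_Q, h_S, h_T) = 1
  [-2/15, 4/5, -1/15, -8/15] . (h_P, h_Q, h_S, h_T) = 1
  [-1/5, -1/3, 14/15, -1/3] . (h_P, h_Q, h_S, h_T) = 1
  [-2/15, -2/15, -1/15, 11/15] . (h_P, h_Q, h_S, h_T) = 1

Solving yields:
  h_P = 54660/8129
  h_Q = 45885/8129
  h_S = 48885/8129
  h_T = 33810/8129

Starting state is S, so the expected hitting time is h_S = 48885/8129.

Answer: 48885/8129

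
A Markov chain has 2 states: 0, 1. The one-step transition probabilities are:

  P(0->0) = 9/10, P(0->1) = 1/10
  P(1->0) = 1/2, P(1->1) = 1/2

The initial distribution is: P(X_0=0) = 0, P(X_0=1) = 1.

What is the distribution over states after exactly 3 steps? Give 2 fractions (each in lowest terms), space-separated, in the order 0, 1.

Answer: 39/50 11/50

Derivation:
Propagating the distribution step by step (d_{t+1} = d_t * P):
d_0 = (0=0, 1=1)
  d_1[0] = 0*9/10 + 1*1/2 = 1/2
  d_1[1] = 0*1/10 + 1*1/2 = 1/2
d_1 = (0=1/2, 1=1/2)
  d_2[0] = 1/2*9/10 + 1/2*1/2 = 7/10
  d_2[1] = 1/2*1/10 + 1/2*1/2 = 3/10
d_2 = (0=7/10, 1=3/10)
  d_3[0] = 7/10*9/10 + 3/10*1/2 = 39/50
  d_3[1] = 7/10*1/10 + 3/10*1/2 = 11/50
d_3 = (0=39/50, 1=11/50)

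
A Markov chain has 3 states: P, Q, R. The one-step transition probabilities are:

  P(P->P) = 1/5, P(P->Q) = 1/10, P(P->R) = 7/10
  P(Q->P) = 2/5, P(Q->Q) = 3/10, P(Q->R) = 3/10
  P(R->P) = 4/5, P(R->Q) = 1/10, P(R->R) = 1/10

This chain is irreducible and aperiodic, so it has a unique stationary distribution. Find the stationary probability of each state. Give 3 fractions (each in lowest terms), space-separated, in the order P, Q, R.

Answer: 15/32 1/8 13/32

Derivation:
The stationary distribution satisfies pi = pi * P, i.e.:
  pi_P = 1/5*pi_P + 2/5*pi_Q + 4/5*pi_R
  pi_Q = 1/10*pi_P + 3/10*pi_Q + 1/10*pi_R
  pi_R = 7/10*pi_P + 3/10*pi_Q + 1/10*pi_R
with normalization: pi_P + pi_Q + pi_R = 1.

Using the first 2 balance equations plus normalization, the linear system A*pi = b is:
  [-4/5, 2/5, 4/5] . pi = 0
  [1/10, -7/10, 1/10] . pi = 0
  [1, 1, 1] . pi = 1

Solving yields:
  pi_P = 15/32
  pi_Q = 1/8
  pi_R = 13/32

Verification (pi * P):
  15/32*1/5 + 1/8*2/5 + 13/32*4/5 = 15/32 = pi_P  (ok)
  15/32*1/10 + 1/8*3/10 + 13/32*1/10 = 1/8 = pi_Q  (ok)
  15/32*7/10 + 1/8*3/10 + 13/32*1/10 = 13/32 = pi_R  (ok)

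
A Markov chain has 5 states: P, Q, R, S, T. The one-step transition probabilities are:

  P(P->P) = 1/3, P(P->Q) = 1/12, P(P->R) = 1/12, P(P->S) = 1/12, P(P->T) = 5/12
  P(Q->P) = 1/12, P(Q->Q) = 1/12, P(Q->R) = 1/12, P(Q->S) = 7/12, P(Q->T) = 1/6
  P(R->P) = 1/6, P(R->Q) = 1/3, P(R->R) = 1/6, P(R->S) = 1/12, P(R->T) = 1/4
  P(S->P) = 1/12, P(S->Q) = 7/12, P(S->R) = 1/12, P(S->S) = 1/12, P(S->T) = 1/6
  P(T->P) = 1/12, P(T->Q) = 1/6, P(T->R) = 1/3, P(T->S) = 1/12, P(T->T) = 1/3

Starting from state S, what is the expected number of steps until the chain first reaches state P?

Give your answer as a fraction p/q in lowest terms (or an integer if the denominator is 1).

Let h_i = expected steps to first reach P from state i.
Boundary: h_P = 0.
First-step equations for the other states:
  h_Q = 1 + 1/12*h_P + 1/12*h_Q + 1/12*h_R + 7/12*h_S + 1/6*h_T
  h_R = 1 + 1/6*h_P + 1/3*h_Q + 1/6*h_R + 1/12*h_S + 1/4*h_T
  h_S = 1 + 1/12*h_P + 7/12*h_Q + 1/12*h_R + 1/12*h_S + 1/6*h_T
  h_T = 1 + 1/12*h_P + 1/6*h_Q + 1/3*h_R + 1/12*h_S + 1/3*h_T

Substituting h_P = 0 and rearranging gives the linear system (I - Q) h = 1:
  [11/12, -1/12, -7/12, -1/6] . (h_Q, h_R, h_S, h_T) = 1
  [-1/3, 5/6, -1/12, -1/4] . (h_Q, h_R, h_S, h_T) = 1
  [-7/12, -1/12, 11/12, -1/6] . (h_Q, h_R, h_S, h_T) = 1
  [-1/6, -1/3, -1/12, 2/3] . (h_Q, h_R, h_S, h_T) = 1

Solving yields:
  h_Q = 428/41
  h_R = 388/41
  h_S = 428/41
  h_T = 416/41

Starting state is S, so the expected hitting time is h_S = 428/41.

Answer: 428/41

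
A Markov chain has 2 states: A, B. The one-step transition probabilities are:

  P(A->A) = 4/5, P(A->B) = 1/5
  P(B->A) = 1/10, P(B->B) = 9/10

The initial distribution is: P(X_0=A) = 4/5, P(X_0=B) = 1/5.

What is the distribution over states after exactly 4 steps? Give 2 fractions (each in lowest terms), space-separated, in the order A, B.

Propagating the distribution step by step (d_{t+1} = d_t * P):
d_0 = (A=4/5, B=1/5)
  d_1[A] = 4/5*4/5 + 1/5*1/10 = 33/50
  d_1[B] = 4/5*1/5 + 1/5*9/10 = 17/50
d_1 = (A=33/50, B=17/50)
  d_2[A] = 33/50*4/5 + 17/50*1/10 = 281/500
  d_2[B] = 33/50*1/5 + 17/50*9/10 = 219/500
d_2 = (A=281/500, B=219/500)
  d_3[A] = 281/500*4/5 + 219/500*1/10 = 2467/5000
  d_3[B] = 281/500*1/5 + 219/500*9/10 = 2533/5000
d_3 = (A=2467/5000, B=2533/5000)
  d_4[A] = 2467/5000*4/5 + 2533/5000*1/10 = 22269/50000
  d_4[B] = 2467/5000*1/5 + 2533/5000*9/10 = 27731/50000
d_4 = (A=22269/50000, B=27731/50000)

Answer: 22269/50000 27731/50000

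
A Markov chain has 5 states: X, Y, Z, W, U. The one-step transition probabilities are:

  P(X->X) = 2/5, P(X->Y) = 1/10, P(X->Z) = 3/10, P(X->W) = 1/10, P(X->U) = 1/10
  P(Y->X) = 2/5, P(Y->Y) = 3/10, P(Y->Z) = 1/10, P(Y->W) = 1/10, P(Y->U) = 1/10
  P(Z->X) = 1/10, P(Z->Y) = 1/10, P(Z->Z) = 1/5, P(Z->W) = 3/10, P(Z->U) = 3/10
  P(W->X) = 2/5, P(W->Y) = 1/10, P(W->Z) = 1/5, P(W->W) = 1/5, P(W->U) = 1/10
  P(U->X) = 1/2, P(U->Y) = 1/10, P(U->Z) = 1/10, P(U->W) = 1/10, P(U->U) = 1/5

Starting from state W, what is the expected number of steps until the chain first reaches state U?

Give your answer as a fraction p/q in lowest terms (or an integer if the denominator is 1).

Answer: 2060/297

Derivation:
Let h_i = expected steps to first reach U from state i.
Boundary: h_U = 0.
First-step equations for the other states:
  h_X = 1 + 2/5*h_X + 1/10*h_Y + 3/10*h_Z + 1/10*h_W + 1/10*h_U
  h_Y = 1 + 2/5*h_X + 3/10*h_Y + 1/10*h_Z + 1/10*h_W + 1/10*h_U
  h_Z = 1 + 1/10*h_X + 1/10*h_Y + 1/5*h_Z + 3/10*h_W + 3/10*h_U
  h_W = 1 + 2/5*h_X + 1/10*h_Y + 1/5*h_Z + 1/5*h_W + 1/10*h_U

Substituting h_U = 0 and rearranging gives the linear system (I - Q) h = 1:
  [3/5, -1/10, -3/10, -1/10] . (h_X, h_Y, h_Z, h_W) = 1
  [-2/5, 7/10, -1/10, -1/10] . (h_X, h_Y, h_Z, h_W) = 1
  [-1/10, -1/10, 4/5, -3/10] . (h_X, h_Y, h_Z, h_W) = 1
  [-2/5, -1/10, -1/5, 4/5] . (h_X, h_Y, h_Z, h_W) = 1

Solving yields:
  h_X = 2020/297
  h_Y = 2110/297
  h_Z = 1660/297
  h_W = 2060/297

Starting state is W, so the expected hitting time is h_W = 2060/297.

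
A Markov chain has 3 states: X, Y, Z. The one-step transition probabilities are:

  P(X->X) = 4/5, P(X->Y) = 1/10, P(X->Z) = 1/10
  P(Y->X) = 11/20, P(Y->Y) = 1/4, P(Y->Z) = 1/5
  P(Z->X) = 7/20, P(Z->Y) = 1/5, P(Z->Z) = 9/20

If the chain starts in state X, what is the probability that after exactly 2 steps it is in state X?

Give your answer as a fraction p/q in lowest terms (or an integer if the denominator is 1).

Answer: 73/100

Derivation:
Computing P^2 by repeated multiplication:
P^1 =
  X: [4/5, 1/10, 1/10]
  Y: [11/20, 1/4, 1/5]
  Z: [7/20, 1/5, 9/20]
P^2 =
  X: [73/100, 1/8, 29/200]
  Y: [259/400, 63/400, 39/200]
  Z: [219/400, 7/40, 111/400]

(P^2)[X -> X] = 73/100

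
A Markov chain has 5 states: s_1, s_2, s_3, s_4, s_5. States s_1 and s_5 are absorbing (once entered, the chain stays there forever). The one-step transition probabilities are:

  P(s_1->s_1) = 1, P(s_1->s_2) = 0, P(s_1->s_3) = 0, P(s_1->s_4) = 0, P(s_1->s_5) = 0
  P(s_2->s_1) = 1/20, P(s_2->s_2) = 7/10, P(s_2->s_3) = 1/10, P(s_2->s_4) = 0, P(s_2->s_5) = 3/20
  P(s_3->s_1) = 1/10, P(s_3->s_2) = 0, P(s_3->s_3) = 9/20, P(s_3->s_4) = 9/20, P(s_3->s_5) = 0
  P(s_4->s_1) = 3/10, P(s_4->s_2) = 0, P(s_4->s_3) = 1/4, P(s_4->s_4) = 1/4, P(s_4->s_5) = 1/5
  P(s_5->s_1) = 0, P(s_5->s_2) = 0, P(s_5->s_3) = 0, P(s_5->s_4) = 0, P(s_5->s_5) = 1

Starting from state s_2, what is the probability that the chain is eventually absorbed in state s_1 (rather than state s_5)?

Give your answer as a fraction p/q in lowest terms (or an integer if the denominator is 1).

Answer: 2/5

Derivation:
Let a_i = P(absorbed in s_1 | start in state i).
Boundary conditions: a_s_1 = 1, a_s_5 = 0.
For each transient state i, a_i = sum_j P(i->j) * a_j:
  a_s_2 = 1/20*a_s_1 + 7/10*a_s_2 + 1/10*a_s_3 + 0*a_s_4 + 3/20*a_s_5
  a_s_3 = 1/10*a_s_1 + 0*a_s_2 + 9/20*a_s_3 + 9/20*a_s_4 + 0*a_s_5
  a_s_4 = 3/10*a_s_1 + 0*a_s_2 + 1/4*a_s_3 + 1/4*a_s_4 + 1/5*a_s_5

Substituting a_s_1 = 1 and a_s_5 = 0, rearrange to (I - Q) a = r where r[i] = P(i -> s_1):
  [3/10, -1/10, 0] . (a_s_2, a_s_3, a_s_4) = 1/20
  [0, 11/20, -9/20] . (a_s_2, a_s_3, a_s_4) = 1/10
  [0, -1/4, 3/4] . (a_s_2, a_s_3, a_s_4) = 3/10

Solving yields:
  a_s_2 = 2/5
  a_s_3 = 7/10
  a_s_4 = 19/30

Starting state is s_2, so the absorption probability is a_s_2 = 2/5.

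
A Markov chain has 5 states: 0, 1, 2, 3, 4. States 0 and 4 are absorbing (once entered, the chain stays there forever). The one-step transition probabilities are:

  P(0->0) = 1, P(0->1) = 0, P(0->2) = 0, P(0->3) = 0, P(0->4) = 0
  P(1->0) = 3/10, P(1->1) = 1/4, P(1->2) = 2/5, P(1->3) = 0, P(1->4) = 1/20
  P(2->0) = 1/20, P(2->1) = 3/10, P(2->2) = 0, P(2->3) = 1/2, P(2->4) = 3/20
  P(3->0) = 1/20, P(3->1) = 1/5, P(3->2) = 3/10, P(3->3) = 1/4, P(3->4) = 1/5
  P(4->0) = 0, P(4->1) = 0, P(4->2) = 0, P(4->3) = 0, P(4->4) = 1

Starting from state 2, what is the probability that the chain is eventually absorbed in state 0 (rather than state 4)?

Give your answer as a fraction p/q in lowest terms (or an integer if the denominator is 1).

Let a_i = P(absorbed in 0 | start in state i).
Boundary conditions: a_0 = 1, a_4 = 0.
For each transient state i, a_i = sum_j P(i->j) * a_j:
  a_1 = 3/10*a_0 + 1/4*a_1 + 2/5*a_2 + 0*a_3 + 1/20*a_4
  a_2 = 1/20*a_0 + 3/10*a_1 + 0*a_2 + 1/2*a_3 + 3/20*a_4
  a_3 = 1/20*a_0 + 1/5*a_1 + 3/10*a_2 + 1/4*a_3 + 1/5*a_4

Substituting a_0 = 1 and a_4 = 0, rearrange to (I - Q) a = r where r[i] = P(i -> 0):
  [3/4, -2/5, 0] . (a_1, a_2, a_3) = 3/10
  [-3/10, 1, -1/2] . (a_1, a_2, a_3) = 1/20
  [-1/5, -3/10, 3/4] . (a_1, a_2, a_3) = 1/20

Solving yields:
  a_1 = 41/64
  a_2 = 231/512
  a_3 = 107/256

Starting state is 2, so the absorption probability is a_2 = 231/512.

Answer: 231/512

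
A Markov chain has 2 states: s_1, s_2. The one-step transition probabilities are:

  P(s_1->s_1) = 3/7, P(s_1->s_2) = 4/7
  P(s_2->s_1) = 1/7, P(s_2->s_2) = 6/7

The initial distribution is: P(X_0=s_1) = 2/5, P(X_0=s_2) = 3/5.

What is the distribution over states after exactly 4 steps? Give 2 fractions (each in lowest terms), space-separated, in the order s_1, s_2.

Answer: 2417/12005 9588/12005

Derivation:
Propagating the distribution step by step (d_{t+1} = d_t * P):
d_0 = (s_1=2/5, s_2=3/5)
  d_1[s_1] = 2/5*3/7 + 3/5*1/7 = 9/35
  d_1[s_2] = 2/5*4/7 + 3/5*6/7 = 26/35
d_1 = (s_1=9/35, s_2=26/35)
  d_2[s_1] = 9/35*3/7 + 26/35*1/7 = 53/245
  d_2[s_2] = 9/35*4/7 + 26/35*6/7 = 192/245
d_2 = (s_1=53/245, s_2=192/245)
  d_3[s_1] = 53/245*3/7 + 192/245*1/7 = 351/1715
  d_3[s_2] = 53/245*4/7 + 192/245*6/7 = 1364/1715
d_3 = (s_1=351/1715, s_2=1364/1715)
  d_4[s_1] = 351/1715*3/7 + 1364/1715*1/7 = 2417/12005
  d_4[s_2] = 351/1715*4/7 + 1364/1715*6/7 = 9588/12005
d_4 = (s_1=2417/12005, s_2=9588/12005)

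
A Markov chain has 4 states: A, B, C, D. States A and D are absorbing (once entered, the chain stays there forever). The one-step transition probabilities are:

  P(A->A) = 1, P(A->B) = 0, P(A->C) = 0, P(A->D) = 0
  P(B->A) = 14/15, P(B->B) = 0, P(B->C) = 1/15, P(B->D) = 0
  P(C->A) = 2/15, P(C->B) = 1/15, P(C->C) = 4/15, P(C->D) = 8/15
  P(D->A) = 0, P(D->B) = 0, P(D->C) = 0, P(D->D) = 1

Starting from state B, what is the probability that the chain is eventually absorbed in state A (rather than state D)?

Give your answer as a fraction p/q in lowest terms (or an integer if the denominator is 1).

Answer: 39/41

Derivation:
Let a_i = P(absorbed in A | start in state i).
Boundary conditions: a_A = 1, a_D = 0.
For each transient state i, a_i = sum_j P(i->j) * a_j:
  a_B = 14/15*a_A + 0*a_B + 1/15*a_C + 0*a_D
  a_C = 2/15*a_A + 1/15*a_B + 4/15*a_C + 8/15*a_D

Substituting a_A = 1 and a_D = 0, rearrange to (I - Q) a = r where r[i] = P(i -> A):
  [1, -1/15] . (a_B, a_C) = 14/15
  [-1/15, 11/15] . (a_B, a_C) = 2/15

Solving yields:
  a_B = 39/41
  a_C = 11/41

Starting state is B, so the absorption probability is a_B = 39/41.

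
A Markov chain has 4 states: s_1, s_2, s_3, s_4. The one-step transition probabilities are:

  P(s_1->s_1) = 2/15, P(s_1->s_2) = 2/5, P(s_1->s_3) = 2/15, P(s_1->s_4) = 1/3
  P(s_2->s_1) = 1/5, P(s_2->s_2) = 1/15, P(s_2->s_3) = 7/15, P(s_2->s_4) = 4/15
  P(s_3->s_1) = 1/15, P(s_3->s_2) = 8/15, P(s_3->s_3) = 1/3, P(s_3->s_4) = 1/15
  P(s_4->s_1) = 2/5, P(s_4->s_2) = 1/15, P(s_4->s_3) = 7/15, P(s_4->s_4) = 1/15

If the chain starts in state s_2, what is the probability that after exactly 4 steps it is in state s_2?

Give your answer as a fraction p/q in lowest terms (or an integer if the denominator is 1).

Computing P^4 by repeated multiplication:
P^1 =
  s_1: [2/15, 2/5, 2/15, 1/3]
  s_2: [1/5, 1/15, 7/15, 4/15]
  s_3: [1/15, 8/15, 1/3, 1/15]
  s_4: [2/5, 1/15, 7/15, 1/15]
P^2 =
  s_1: [6/25, 13/75, 91/225, 41/225]
  s_2: [8/45, 79/225, 76/225, 2/15]
  s_3: [37/225, 11/45, 2/5, 43/225]
  s_4: [28/225, 94/225, 61/225, 14/75]
P^3 =
  s_1: [562/3375, 1132/3375, 1123/3375, 62/375]
  s_2: [191/1125, 319/1125, 1223/3375, 622/3375]
  s_3: [587/3375, 208/675, 242/675, 538/3375]
  s_4: [217/1125, 88/375, 1313/3375, 619/3375]
P^4 =
  s_1: [111/625, 4682/16875, 18569/50625, 9019/50625]
  s_2: [8972/50625, 14801/50625, 18314/50625, 2846/16875]
  s_3: [8732/50625, 2956/10125, 406/1125, 8843/50625]
  s_4: [1741/10125, 15821/50625, 17744/50625, 557/3375]

(P^4)[s_2 -> s_2] = 14801/50625

Answer: 14801/50625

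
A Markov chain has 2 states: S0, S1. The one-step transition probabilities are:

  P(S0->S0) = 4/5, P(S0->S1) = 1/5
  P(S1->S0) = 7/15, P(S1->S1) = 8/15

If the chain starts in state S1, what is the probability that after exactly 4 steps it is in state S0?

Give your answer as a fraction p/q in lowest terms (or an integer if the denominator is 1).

Computing P^4 by repeated multiplication:
P^1 =
  S0: [4/5, 1/5]
  S1: [7/15, 8/15]
P^2 =
  S0: [11/15, 4/15]
  S1: [28/45, 17/45]
P^3 =
  S0: [32/45, 13/45]
  S1: [91/135, 44/135]
P^4 =
  S0: [19/27, 8/27]
  S1: [56/81, 25/81]

(P^4)[S1 -> S0] = 56/81

Answer: 56/81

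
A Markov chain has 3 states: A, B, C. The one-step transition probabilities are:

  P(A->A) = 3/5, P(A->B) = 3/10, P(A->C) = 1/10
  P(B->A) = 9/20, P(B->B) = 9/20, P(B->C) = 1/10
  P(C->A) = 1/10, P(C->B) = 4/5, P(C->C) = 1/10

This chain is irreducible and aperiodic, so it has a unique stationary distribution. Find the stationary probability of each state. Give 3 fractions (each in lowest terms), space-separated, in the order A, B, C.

Answer: 83/170 7/17 1/10

Derivation:
The stationary distribution satisfies pi = pi * P, i.e.:
  pi_A = 3/5*pi_A + 9/20*pi_B + 1/10*pi_C
  pi_B = 3/10*pi_A + 9/20*pi_B + 4/5*pi_C
  pi_C = 1/10*pi_A + 1/10*pi_B + 1/10*pi_C
with normalization: pi_A + pi_B + pi_C = 1.

Using the first 2 balance equations plus normalization, the linear system A*pi = b is:
  [-2/5, 9/20, 1/10] . pi = 0
  [3/10, -11/20, 4/5] . pi = 0
  [1, 1, 1] . pi = 1

Solving yields:
  pi_A = 83/170
  pi_B = 7/17
  pi_C = 1/10

Verification (pi * P):
  83/170*3/5 + 7/17*9/20 + 1/10*1/10 = 83/170 = pi_A  (ok)
  83/170*3/10 + 7/17*9/20 + 1/10*4/5 = 7/17 = pi_B  (ok)
  83/170*1/10 + 7/17*1/10 + 1/10*1/10 = 1/10 = pi_C  (ok)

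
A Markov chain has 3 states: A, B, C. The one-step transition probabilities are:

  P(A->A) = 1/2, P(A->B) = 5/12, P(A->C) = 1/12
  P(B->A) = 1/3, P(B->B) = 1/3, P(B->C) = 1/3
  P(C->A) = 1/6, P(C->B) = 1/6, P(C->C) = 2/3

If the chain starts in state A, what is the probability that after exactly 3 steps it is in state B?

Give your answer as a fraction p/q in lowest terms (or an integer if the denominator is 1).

Computing P^3 by repeated multiplication:
P^1 =
  A: [1/2, 5/12, 1/12]
  B: [1/3, 1/3, 1/3]
  C: [1/6, 1/6, 2/3]
P^2 =
  A: [29/72, 13/36, 17/72]
  B: [1/3, 11/36, 13/36]
  C: [1/4, 17/72, 37/72]
P^3 =
  A: [13/36, 283/864, 269/864]
  B: [71/216, 65/216, 10/27]
  C: [125/432, 29/108, 191/432]

(P^3)[A -> B] = 283/864

Answer: 283/864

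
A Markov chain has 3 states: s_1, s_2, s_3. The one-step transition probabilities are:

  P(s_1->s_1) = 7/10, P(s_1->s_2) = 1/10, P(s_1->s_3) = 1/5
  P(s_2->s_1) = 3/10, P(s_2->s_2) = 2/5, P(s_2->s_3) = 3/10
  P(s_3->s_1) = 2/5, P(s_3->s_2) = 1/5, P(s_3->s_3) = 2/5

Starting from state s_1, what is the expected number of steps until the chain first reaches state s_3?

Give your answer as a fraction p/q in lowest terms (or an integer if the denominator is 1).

Answer: 14/3

Derivation:
Let h_i = expected steps to first reach s_3 from state i.
Boundary: h_s_3 = 0.
First-step equations for the other states:
  h_s_1 = 1 + 7/10*h_s_1 + 1/10*h_s_2 + 1/5*h_s_3
  h_s_2 = 1 + 3/10*h_s_1 + 2/5*h_s_2 + 3/10*h_s_3

Substituting h_s_3 = 0 and rearranging gives the linear system (I - Q) h = 1:
  [3/10, -1/10] . (h_s_1, h_s_2) = 1
  [-3/10, 3/5] . (h_s_1, h_s_2) = 1

Solving yields:
  h_s_1 = 14/3
  h_s_2 = 4

Starting state is s_1, so the expected hitting time is h_s_1 = 14/3.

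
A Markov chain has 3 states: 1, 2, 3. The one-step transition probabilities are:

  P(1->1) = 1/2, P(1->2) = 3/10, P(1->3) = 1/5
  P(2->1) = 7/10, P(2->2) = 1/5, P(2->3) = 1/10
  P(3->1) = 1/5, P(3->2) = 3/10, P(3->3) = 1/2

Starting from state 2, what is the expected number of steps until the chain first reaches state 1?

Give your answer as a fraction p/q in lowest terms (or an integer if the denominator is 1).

Let h_i = expected steps to first reach 1 from state i.
Boundary: h_1 = 0.
First-step equations for the other states:
  h_2 = 1 + 7/10*h_1 + 1/5*h_2 + 1/10*h_3
  h_3 = 1 + 1/5*h_1 + 3/10*h_2 + 1/2*h_3

Substituting h_1 = 0 and rearranging gives the linear system (I - Q) h = 1:
  [4/5, -1/10] . (h_2, h_3) = 1
  [-3/10, 1/2] . (h_2, h_3) = 1

Solving yields:
  h_2 = 60/37
  h_3 = 110/37

Starting state is 2, so the expected hitting time is h_2 = 60/37.

Answer: 60/37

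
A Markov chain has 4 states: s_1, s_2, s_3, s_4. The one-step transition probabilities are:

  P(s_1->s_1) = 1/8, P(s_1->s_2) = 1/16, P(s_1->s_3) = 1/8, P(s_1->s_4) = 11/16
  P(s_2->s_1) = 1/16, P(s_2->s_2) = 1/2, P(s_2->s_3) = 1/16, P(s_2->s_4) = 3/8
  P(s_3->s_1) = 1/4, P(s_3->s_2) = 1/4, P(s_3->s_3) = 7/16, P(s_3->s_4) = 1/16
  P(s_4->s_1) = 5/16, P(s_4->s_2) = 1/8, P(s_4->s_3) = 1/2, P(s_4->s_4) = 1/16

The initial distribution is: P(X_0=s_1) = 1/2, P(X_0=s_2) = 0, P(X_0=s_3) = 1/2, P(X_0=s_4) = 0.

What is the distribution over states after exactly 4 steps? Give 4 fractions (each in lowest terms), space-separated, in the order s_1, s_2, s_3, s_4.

Propagating the distribution step by step (d_{t+1} = d_t * P):
d_0 = (s_1=1/2, s_2=0, s_3=1/2, s_4=0)
  d_1[s_1] = 1/2*1/8 + 0*1/16 + 1/2*1/4 + 0*5/16 = 3/16
  d_1[s_2] = 1/2*1/16 + 0*1/2 + 1/2*1/4 + 0*1/8 = 5/32
  d_1[s_3] = 1/2*1/8 + 0*1/16 + 1/2*7/16 + 0*1/2 = 9/32
  d_1[s_4] = 1/2*11/16 + 0*3/8 + 1/2*1/16 + 0*1/16 = 3/8
d_1 = (s_1=3/16, s_2=5/32, s_3=9/32, s_4=3/8)
  d_2[s_1] = 3/16*1/8 + 5/32*1/16 + 9/32*1/4 + 3/8*5/16 = 113/512
  d_2[s_2] = 3/16*1/16 + 5/32*1/2 + 9/32*1/4 + 3/8*1/8 = 53/256
  d_2[s_3] = 3/16*1/8 + 5/32*1/16 + 9/32*7/16 + 3/8*1/2 = 11/32
  d_2[s_4] = 3/16*11/16 + 5/32*3/8 + 9/32*1/16 + 3/8*1/16 = 117/512
d_2 = (s_1=113/512, s_2=53/256, s_3=11/32, s_4=117/512)
  d_3[s_1] = 113/512*1/8 + 53/256*1/16 + 11/32*1/4 + 117/512*5/16 = 1621/8192
  d_3[s_2] = 113/512*1/16 + 53/256*1/2 + 11/32*1/4 + 117/512*1/8 = 1899/8192
  d_3[s_3] = 113/512*1/8 + 53/256*1/16 + 11/32*7/16 + 117/512*1/2 = 625/2048
  d_3[s_4] = 113/512*11/16 + 53/256*3/8 + 11/32*1/16 + 117/512*1/16 = 543/2048
d_3 = (s_1=1621/8192, s_2=1899/8192, s_3=625/2048, s_4=543/2048)
  d_4[s_1] = 1621/8192*1/8 + 1899/8192*1/16 + 625/2048*1/4 + 543/2048*5/16 = 26001/131072
  d_4[s_2] = 1621/8192*1/16 + 1899/8192*1/2 + 625/2048*1/4 + 543/2048*1/8 = 31157/131072
  d_4[s_3] = 1621/8192*1/8 + 1899/8192*1/16 + 625/2048*7/16 + 543/2048*1/2 = 40017/131072
  d_4[s_4] = 1621/8192*11/16 + 1899/8192*3/8 + 625/2048*1/16 + 543/2048*1/16 = 33897/131072
d_4 = (s_1=26001/131072, s_2=31157/131072, s_3=40017/131072, s_4=33897/131072)

Answer: 26001/131072 31157/131072 40017/131072 33897/131072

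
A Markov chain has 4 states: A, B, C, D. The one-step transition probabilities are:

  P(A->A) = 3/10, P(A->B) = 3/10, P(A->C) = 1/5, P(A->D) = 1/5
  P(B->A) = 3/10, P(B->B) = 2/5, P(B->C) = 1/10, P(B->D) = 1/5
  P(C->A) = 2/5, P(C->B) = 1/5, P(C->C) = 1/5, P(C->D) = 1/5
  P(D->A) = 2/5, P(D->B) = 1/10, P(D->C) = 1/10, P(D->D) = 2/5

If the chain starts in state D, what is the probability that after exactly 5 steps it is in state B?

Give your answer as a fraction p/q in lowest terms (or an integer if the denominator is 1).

Computing P^5 by repeated multiplication:
P^1 =
  A: [3/10, 3/10, 1/5, 1/5]
  B: [3/10, 2/5, 1/10, 1/5]
  C: [2/5, 1/5, 1/5, 1/5]
  D: [2/5, 1/10, 1/10, 2/5]
P^2 =
  A: [17/50, 27/100, 3/20, 6/25]
  B: [33/100, 29/100, 7/50, 6/25]
  C: [17/50, 13/50, 4/25, 6/25]
  D: [7/20, 11/50, 3/20, 7/25]
P^3 =
  A: [339/1000, 33/125, 149/1000, 31/125]
  B: [169/500, 267/1000, 147/1000, 31/125]
  C: [17/50, 131/500, 3/20, 31/125]
  D: [343/1000, 251/1000, 3/20, 32/125]
P^4 =
  A: [3397/10000, 2619/10000, 93/625, 156/625]
  B: [679/2000, 164/625, 297/2000, 156/625]
  C: [1699/5000, 327/1250, 149/1000, 156/625]
  D: [1703/5000, 2589/10000, 1493/10000, 157/625]
P^5 =
  A: [1062/3125, 26139/100000, 2977/20000, 781/3125]
  B: [33981/100000, 26147/100000, 93/625, 781/3125]
  C: [16993/50000, 13067/50000, 1861/12500, 781/3125]
  D: [6801/20000, 3259/12500, 14899/100000, 782/3125]

(P^5)[D -> B] = 3259/12500

Answer: 3259/12500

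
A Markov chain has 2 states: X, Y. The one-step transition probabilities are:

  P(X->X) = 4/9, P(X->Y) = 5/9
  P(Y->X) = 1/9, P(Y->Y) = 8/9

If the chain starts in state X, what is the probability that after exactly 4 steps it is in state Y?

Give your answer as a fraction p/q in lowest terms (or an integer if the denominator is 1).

Computing P^4 by repeated multiplication:
P^1 =
  X: [4/9, 5/9]
  Y: [1/9, 8/9]
P^2 =
  X: [7/27, 20/27]
  Y: [4/27, 23/27]
P^3 =
  X: [16/81, 65/81]
  Y: [13/81, 68/81]
P^4 =
  X: [43/243, 200/243]
  Y: [40/243, 203/243]

(P^4)[X -> Y] = 200/243

Answer: 200/243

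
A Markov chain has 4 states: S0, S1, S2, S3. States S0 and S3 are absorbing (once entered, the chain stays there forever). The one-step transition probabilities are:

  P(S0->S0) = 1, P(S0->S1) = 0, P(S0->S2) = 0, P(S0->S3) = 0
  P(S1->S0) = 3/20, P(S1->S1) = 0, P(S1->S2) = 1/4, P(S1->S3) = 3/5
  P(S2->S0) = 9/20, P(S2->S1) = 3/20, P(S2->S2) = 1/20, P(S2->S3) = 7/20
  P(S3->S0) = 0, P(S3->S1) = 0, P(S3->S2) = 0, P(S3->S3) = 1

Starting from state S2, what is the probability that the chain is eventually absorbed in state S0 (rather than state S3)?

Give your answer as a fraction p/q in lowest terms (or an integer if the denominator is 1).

Answer: 189/365

Derivation:
Let a_i = P(absorbed in S0 | start in state i).
Boundary conditions: a_S0 = 1, a_S3 = 0.
For each transient state i, a_i = sum_j P(i->j) * a_j:
  a_S1 = 3/20*a_S0 + 0*a_S1 + 1/4*a_S2 + 3/5*a_S3
  a_S2 = 9/20*a_S0 + 3/20*a_S1 + 1/20*a_S2 + 7/20*a_S3

Substituting a_S0 = 1 and a_S3 = 0, rearrange to (I - Q) a = r where r[i] = P(i -> S0):
  [1, -1/4] . (a_S1, a_S2) = 3/20
  [-3/20, 19/20] . (a_S1, a_S2) = 9/20

Solving yields:
  a_S1 = 102/365
  a_S2 = 189/365

Starting state is S2, so the absorption probability is a_S2 = 189/365.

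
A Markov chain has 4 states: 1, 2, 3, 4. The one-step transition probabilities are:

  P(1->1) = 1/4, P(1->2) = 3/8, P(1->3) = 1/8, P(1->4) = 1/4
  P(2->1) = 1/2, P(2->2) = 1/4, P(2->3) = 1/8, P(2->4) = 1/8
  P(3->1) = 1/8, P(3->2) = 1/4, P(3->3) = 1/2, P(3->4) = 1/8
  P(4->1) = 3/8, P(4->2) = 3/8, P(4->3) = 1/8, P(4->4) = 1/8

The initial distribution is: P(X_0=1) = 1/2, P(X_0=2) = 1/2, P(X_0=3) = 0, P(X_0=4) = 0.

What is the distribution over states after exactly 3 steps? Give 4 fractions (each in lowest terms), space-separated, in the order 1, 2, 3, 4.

Propagating the distribution step by step (d_{t+1} = d_t * P):
d_0 = (1=1/2, 2=1/2, 3=0, 4=0)
  d_1[1] = 1/2*1/4 + 1/2*1/2 + 0*1/8 + 0*3/8 = 3/8
  d_1[2] = 1/2*3/8 + 1/2*1/4 + 0*1/4 + 0*3/8 = 5/16
  d_1[3] = 1/2*1/8 + 1/2*1/8 + 0*1/2 + 0*1/8 = 1/8
  d_1[4] = 1/2*1/4 + 1/2*1/8 + 0*1/8 + 0*1/8 = 3/16
d_1 = (1=3/8, 2=5/16, 3=1/8, 4=3/16)
  d_2[1] = 3/8*1/4 + 5/16*1/2 + 1/8*1/8 + 3/16*3/8 = 43/128
  d_2[2] = 3/8*3/8 + 5/16*1/4 + 1/8*1/4 + 3/16*3/8 = 41/128
  d_2[3] = 3/8*1/8 + 5/16*1/8 + 1/8*1/2 + 3/16*1/8 = 11/64
  d_2[4] = 3/8*1/4 + 5/16*1/8 + 1/8*1/8 + 3/16*1/8 = 11/64
d_2 = (1=43/128, 2=41/128, 3=11/64, 4=11/64)
  d_3[1] = 43/128*1/4 + 41/128*1/2 + 11/64*1/8 + 11/64*3/8 = 169/512
  d_3[2] = 43/128*3/8 + 41/128*1/4 + 11/64*1/4 + 11/64*3/8 = 321/1024
  d_3[3] = 43/128*1/8 + 41/128*1/8 + 11/64*1/2 + 11/64*1/8 = 97/512
  d_3[4] = 43/128*1/4 + 41/128*1/8 + 11/64*1/8 + 11/64*1/8 = 171/1024
d_3 = (1=169/512, 2=321/1024, 3=97/512, 4=171/1024)

Answer: 169/512 321/1024 97/512 171/1024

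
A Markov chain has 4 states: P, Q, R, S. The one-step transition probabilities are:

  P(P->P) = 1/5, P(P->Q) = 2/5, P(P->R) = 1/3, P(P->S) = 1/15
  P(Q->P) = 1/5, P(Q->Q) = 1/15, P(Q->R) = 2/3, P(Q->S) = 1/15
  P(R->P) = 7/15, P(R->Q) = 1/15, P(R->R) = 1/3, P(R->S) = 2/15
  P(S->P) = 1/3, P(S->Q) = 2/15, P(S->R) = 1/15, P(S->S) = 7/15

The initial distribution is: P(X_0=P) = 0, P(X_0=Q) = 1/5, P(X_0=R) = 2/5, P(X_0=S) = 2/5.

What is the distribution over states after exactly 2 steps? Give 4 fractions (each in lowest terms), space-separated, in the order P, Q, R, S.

Answer: 39/125 229/1125 334/1125 211/1125

Derivation:
Propagating the distribution step by step (d_{t+1} = d_t * P):
d_0 = (P=0, Q=1/5, R=2/5, S=2/5)
  d_1[P] = 0*1/5 + 1/5*1/5 + 2/5*7/15 + 2/5*1/3 = 9/25
  d_1[Q] = 0*2/5 + 1/5*1/15 + 2/5*1/15 + 2/5*2/15 = 7/75
  d_1[R] = 0*1/3 + 1/5*2/3 + 2/5*1/3 + 2/5*1/15 = 22/75
  d_1[S] = 0*1/15 + 1/5*1/15 + 2/5*2/15 + 2/5*7/15 = 19/75
d_1 = (P=9/25, Q=7/75, R=22/75, S=19/75)
  d_2[P] = 9/25*1/5 + 7/75*1/5 + 22/75*7/15 + 19/75*1/3 = 39/125
  d_2[Q] = 9/25*2/5 + 7/75*1/15 + 22/75*1/15 + 19/75*2/15 = 229/1125
  d_2[R] = 9/25*1/3 + 7/75*2/3 + 22/75*1/3 + 19/75*1/15 = 334/1125
  d_2[S] = 9/25*1/15 + 7/75*1/15 + 22/75*2/15 + 19/75*7/15 = 211/1125
d_2 = (P=39/125, Q=229/1125, R=334/1125, S=211/1125)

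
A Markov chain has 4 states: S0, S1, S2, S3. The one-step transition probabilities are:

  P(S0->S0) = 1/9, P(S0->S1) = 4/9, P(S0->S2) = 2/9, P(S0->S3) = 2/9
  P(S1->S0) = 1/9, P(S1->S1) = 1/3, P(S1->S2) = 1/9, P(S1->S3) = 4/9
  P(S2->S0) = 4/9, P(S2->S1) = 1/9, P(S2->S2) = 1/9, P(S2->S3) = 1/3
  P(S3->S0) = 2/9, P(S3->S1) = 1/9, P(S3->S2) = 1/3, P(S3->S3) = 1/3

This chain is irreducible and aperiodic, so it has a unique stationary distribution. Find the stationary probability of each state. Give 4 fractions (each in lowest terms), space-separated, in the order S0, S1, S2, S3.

Answer: 181/829 196/829 174/829 278/829

Derivation:
The stationary distribution satisfies pi = pi * P, i.e.:
  pi_S0 = 1/9*pi_S0 + 1/9*pi_S1 + 4/9*pi_S2 + 2/9*pi_S3
  pi_S1 = 4/9*pi_S0 + 1/3*pi_S1 + 1/9*pi_S2 + 1/9*pi_S3
  pi_S2 = 2/9*pi_S0 + 1/9*pi_S1 + 1/9*pi_S2 + 1/3*pi_S3
  pi_S3 = 2/9*pi_S0 + 4/9*pi_S1 + 1/3*pi_S2 + 1/3*pi_S3
with normalization: pi_S0 + pi_S1 + pi_S2 + pi_S3 = 1.

Using the first 3 balance equations plus normalization, the linear system A*pi = b is:
  [-8/9, 1/9, 4/9, 2/9] . pi = 0
  [4/9, -2/3, 1/9, 1/9] . pi = 0
  [2/9, 1/9, -8/9, 1/3] . pi = 0
  [1, 1, 1, 1] . pi = 1

Solving yields:
  pi_S0 = 181/829
  pi_S1 = 196/829
  pi_S2 = 174/829
  pi_S3 = 278/829

Verification (pi * P):
  181/829*1/9 + 196/829*1/9 + 174/829*4/9 + 278/829*2/9 = 181/829 = pi_S0  (ok)
  181/829*4/9 + 196/829*1/3 + 174/829*1/9 + 278/829*1/9 = 196/829 = pi_S1  (ok)
  181/829*2/9 + 196/829*1/9 + 174/829*1/9 + 278/829*1/3 = 174/829 = pi_S2  (ok)
  181/829*2/9 + 196/829*4/9 + 174/829*1/3 + 278/829*1/3 = 278/829 = pi_S3  (ok)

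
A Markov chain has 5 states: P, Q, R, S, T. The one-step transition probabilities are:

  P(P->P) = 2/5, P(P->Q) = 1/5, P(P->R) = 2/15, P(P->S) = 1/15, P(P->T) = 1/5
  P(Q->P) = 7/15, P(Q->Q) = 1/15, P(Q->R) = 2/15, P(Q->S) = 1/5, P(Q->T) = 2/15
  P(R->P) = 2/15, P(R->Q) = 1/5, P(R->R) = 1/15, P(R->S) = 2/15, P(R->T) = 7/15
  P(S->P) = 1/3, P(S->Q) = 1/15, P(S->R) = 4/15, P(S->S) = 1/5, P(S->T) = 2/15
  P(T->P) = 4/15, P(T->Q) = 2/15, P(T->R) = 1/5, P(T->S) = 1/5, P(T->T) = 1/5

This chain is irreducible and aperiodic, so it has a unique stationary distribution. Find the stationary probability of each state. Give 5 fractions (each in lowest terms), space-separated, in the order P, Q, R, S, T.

Answer: 17275/52591 7691/52591 8263/52591 7664/52591 11698/52591

Derivation:
The stationary distribution satisfies pi = pi * P, i.e.:
  pi_P = 2/5*pi_P + 7/15*pi_Q + 2/15*pi_R + 1/3*pi_S + 4/15*pi_T
  pi_Q = 1/5*pi_P + 1/15*pi_Q + 1/5*pi_R + 1/15*pi_S + 2/15*pi_T
  pi_R = 2/15*pi_P + 2/15*pi_Q + 1/15*pi_R + 4/15*pi_S + 1/5*pi_T
  pi_S = 1/15*pi_P + 1/5*pi_Q + 2/15*pi_R + 1/5*pi_S + 1/5*pi_T
  pi_T = 1/5*pi_P + 2/15*pi_Q + 7/15*pi_R + 2/15*pi_S + 1/5*pi_T
with normalization: pi_P + pi_Q + pi_R + pi_S + pi_T = 1.

Using the first 4 balance equations plus normalization, the linear system A*pi = b is:
  [-3/5, 7/15, 2/15, 1/3, 4/15] . pi = 0
  [1/5, -14/15, 1/5, 1/15, 2/15] . pi = 0
  [2/15, 2/15, -14/15, 4/15, 1/5] . pi = 0
  [1/15, 1/5, 2/15, -4/5, 1/5] . pi = 0
  [1, 1, 1, 1, 1] . pi = 1

Solving yields:
  pi_P = 17275/52591
  pi_Q = 7691/52591
  pi_R = 8263/52591
  pi_S = 7664/52591
  pi_T = 11698/52591

Verification (pi * P):
  17275/52591*2/5 + 7691/52591*7/15 + 8263/52591*2/15 + 7664/52591*1/3 + 11698/52591*4/15 = 17275/52591 = pi_P  (ok)
  17275/52591*1/5 + 7691/52591*1/15 + 8263/52591*1/5 + 7664/52591*1/15 + 11698/52591*2/15 = 7691/52591 = pi_Q  (ok)
  17275/52591*2/15 + 7691/52591*2/15 + 8263/52591*1/15 + 7664/52591*4/15 + 11698/52591*1/5 = 8263/52591 = pi_R  (ok)
  17275/52591*1/15 + 7691/52591*1/5 + 8263/52591*2/15 + 7664/52591*1/5 + 11698/52591*1/5 = 7664/52591 = pi_S  (ok)
  17275/52591*1/5 + 7691/52591*2/15 + 8263/52591*7/15 + 7664/52591*2/15 + 11698/52591*1/5 = 11698/52591 = pi_T  (ok)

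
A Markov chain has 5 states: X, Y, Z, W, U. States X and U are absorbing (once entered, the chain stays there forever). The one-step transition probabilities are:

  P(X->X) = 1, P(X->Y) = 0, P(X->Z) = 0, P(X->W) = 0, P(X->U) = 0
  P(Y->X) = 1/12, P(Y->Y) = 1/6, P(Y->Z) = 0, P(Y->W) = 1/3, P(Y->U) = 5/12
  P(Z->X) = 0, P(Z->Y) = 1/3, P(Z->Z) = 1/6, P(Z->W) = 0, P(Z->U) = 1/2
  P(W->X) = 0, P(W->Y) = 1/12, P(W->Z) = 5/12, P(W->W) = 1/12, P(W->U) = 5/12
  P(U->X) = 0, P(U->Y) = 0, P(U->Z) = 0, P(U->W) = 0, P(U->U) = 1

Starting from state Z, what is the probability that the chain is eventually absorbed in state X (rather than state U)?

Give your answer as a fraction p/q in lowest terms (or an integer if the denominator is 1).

Let a_i = P(absorbed in X | start in state i).
Boundary conditions: a_X = 1, a_U = 0.
For each transient state i, a_i = sum_j P(i->j) * a_j:
  a_Y = 1/12*a_X + 1/6*a_Y + 0*a_Z + 1/3*a_W + 5/12*a_U
  a_Z = 0*a_X + 1/3*a_Y + 1/6*a_Z + 0*a_W + 1/2*a_U
  a_W = 0*a_X + 1/12*a_Y + 5/12*a_Z + 1/12*a_W + 5/12*a_U

Substituting a_X = 1 and a_U = 0, rearrange to (I - Q) a = r where r[i] = P(i -> X):
  [5/6, 0, -1/3] . (a_Y, a_Z, a_W) = 1/12
  [-1/3, 5/6, 0] . (a_Y, a_Z, a_W) = 0
  [-1/12, -5/12, 11/12] . (a_Y, a_Z, a_W) = 0

Solving yields:
  a_Y = 11/98
  a_Z = 11/245
  a_W = 3/98

Starting state is Z, so the absorption probability is a_Z = 11/245.

Answer: 11/245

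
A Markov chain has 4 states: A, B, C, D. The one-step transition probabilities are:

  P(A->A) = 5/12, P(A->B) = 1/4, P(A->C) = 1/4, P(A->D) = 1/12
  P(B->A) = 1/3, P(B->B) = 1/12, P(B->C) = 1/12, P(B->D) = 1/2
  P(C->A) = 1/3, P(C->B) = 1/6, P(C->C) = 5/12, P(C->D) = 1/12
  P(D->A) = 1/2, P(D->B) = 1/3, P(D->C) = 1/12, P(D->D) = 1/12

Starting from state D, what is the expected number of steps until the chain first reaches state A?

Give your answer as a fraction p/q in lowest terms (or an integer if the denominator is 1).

Let h_i = expected steps to first reach A from state i.
Boundary: h_A = 0.
First-step equations for the other states:
  h_B = 1 + 1/3*h_A + 1/12*h_B + 1/12*h_C + 1/2*h_D
  h_C = 1 + 1/3*h_A + 1/6*h_B + 5/12*h_C + 1/12*h_D
  h_D = 1 + 1/2*h_A + 1/3*h_B + 1/12*h_C + 1/12*h_D

Substituting h_A = 0 and rearranging gives the linear system (I - Q) h = 1:
  [11/12, -1/12, -1/2] . (h_B, h_C, h_D) = 1
  [-1/6, 7/12, -1/12] . (h_B, h_C, h_D) = 1
  [-1/3, -1/12, 11/12] . (h_B, h_C, h_D) = 1

Solving yields:
  h_B = 272/105
  h_C = 292/105
  h_D = 16/7

Starting state is D, so the expected hitting time is h_D = 16/7.

Answer: 16/7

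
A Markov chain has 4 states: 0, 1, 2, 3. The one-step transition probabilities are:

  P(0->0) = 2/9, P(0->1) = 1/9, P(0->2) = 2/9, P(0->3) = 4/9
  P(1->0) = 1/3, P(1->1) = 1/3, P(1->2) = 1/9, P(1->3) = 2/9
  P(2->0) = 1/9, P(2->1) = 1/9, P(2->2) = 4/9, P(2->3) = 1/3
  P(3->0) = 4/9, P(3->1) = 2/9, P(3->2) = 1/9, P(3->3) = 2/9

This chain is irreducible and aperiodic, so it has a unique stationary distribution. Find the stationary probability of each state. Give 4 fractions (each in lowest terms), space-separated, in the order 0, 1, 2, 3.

The stationary distribution satisfies pi = pi * P, i.e.:
  pi_0 = 2/9*pi_0 + 1/3*pi_1 + 1/9*pi_2 + 4/9*pi_3
  pi_1 = 1/9*pi_0 + 1/3*pi_1 + 1/9*pi_2 + 2/9*pi_3
  pi_2 = 2/9*pi_0 + 1/9*pi_1 + 4/9*pi_2 + 1/9*pi_3
  pi_3 = 4/9*pi_0 + 2/9*pi_1 + 1/3*pi_2 + 2/9*pi_3
with normalization: pi_0 + pi_1 + pi_2 + pi_3 = 1.

Using the first 3 balance equations plus normalization, the linear system A*pi = b is:
  [-7/9, 1/3, 1/9, 4/9] . pi = 0
  [1/9, -2/3, 1/9, 2/9] . pi = 0
  [2/9, 1/9, -5/9, 1/9] . pi = 0
  [1, 1, 1, 1] . pi = 1

Solving yields:
  pi_0 = 157/545
  pi_1 = 102/545
  pi_2 = 117/545
  pi_3 = 169/545

Verification (pi * P):
  157/545*2/9 + 102/545*1/3 + 117/545*1/9 + 169/545*4/9 = 157/545 = pi_0  (ok)
  157/545*1/9 + 102/545*1/3 + 117/545*1/9 + 169/545*2/9 = 102/545 = pi_1  (ok)
  157/545*2/9 + 102/545*1/9 + 117/545*4/9 + 169/545*1/9 = 117/545 = pi_2  (ok)
  157/545*4/9 + 102/545*2/9 + 117/545*1/3 + 169/545*2/9 = 169/545 = pi_3  (ok)

Answer: 157/545 102/545 117/545 169/545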